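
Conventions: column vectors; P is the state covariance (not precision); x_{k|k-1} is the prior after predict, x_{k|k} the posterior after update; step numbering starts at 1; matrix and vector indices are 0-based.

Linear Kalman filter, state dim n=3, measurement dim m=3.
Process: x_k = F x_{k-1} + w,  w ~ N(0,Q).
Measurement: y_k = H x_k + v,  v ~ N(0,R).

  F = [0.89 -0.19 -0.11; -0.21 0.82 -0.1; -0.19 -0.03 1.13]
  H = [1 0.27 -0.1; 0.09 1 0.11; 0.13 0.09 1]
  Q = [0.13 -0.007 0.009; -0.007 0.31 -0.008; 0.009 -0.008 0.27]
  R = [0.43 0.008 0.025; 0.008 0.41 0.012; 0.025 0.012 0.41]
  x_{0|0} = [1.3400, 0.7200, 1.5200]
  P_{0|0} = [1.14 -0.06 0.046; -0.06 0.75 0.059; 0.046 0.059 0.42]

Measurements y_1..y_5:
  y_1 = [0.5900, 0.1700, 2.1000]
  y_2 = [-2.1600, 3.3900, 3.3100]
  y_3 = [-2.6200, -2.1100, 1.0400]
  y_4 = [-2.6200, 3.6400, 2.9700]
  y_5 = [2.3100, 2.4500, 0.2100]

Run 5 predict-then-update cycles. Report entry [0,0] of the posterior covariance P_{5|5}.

step 1: x^-=[0.8886, 0.1570, 1.4414]  P^-=[1.0789 -0.3857 -0.1975; -0.3857 0.8817 0.0254; -0.1975 0.0254 0.8237]  S=[1.4113 -0.0827 -0.1323; -0.0827 1.2426 0.1463; -0.1323 0.1463 1.2032]  K=[0.6949 -0.2064 0.0251; -0.0706 0.6845 -0.0457; -0.1328 -0.0065 0.6513]  nu=[-0.1969, -0.2255, 0.5290]  x^+=[0.8116, -0.0076, 1.8135]  P^+=[0.3260 -0.1073 -0.0076; -0.1073 0.2919 -0.0246; -0.0076 -0.0246 0.2668]
step 2: x^-=[0.5243, -0.3580, 1.8953]  P^-=[0.4387 -0.1908 -0.0812; -0.1908 0.5640 -0.0375; -0.0812 -0.0375 0.6264]  S=[0.8313 -0.0081 -0.0807; -0.0081 0.9409 0.0641; -0.0807 0.0641 1.0161]  K=[0.4746 -0.1667 0.0075; -0.0411 0.5799 -0.0512; -0.1277 -0.0159 0.5937]  nu=[-2.3981, 3.4924, 1.3788]  x^+=[-1.1858, 1.6952, 2.9645]  P^+=[0.2247 -0.0837 -0.0087; -0.0837 0.2473 -0.0264; -0.0087 -0.0264 0.2435]
step 3: x^-=[-1.7035, 1.3426, 3.5243]  P^-=[0.3488 -0.1468 -0.0620; -0.1468 0.5214 -0.0428; -0.0620 -0.0428 0.5939]  S=[0.7581 0.0200 -0.0671; 0.0200 0.9043 0.0584; -0.0671 0.0584 0.9867]  K=[0.4203 -0.1449 0.0069; -0.0215 0.5604 -0.0498; -0.1234 -0.0161 0.5824]  nu=[-0.9265, -3.6870, -2.3837]  x^+=[-1.5751, -0.5851, 2.3099]  P^+=[0.1987 -0.0730 -0.0077; -0.0730 0.2385 -0.0262; -0.0077 -0.0262 0.2388]
step 4: x^-=[-1.5447, -0.3800, 2.9270]  P^-=[0.3240 -0.1325 -0.0560; -0.1325 0.5106 -0.0447; -0.0560 -0.0447 0.5866]  S=[0.7391 0.0303 -0.0626; 0.0303 0.8955 0.0570; -0.0626 0.0570 0.9805]  K=[0.4037 -0.1364 0.0074; -0.0137 0.5550 -0.0494; -0.1216 -0.0163 0.5799]  nu=[-0.6800, 3.8370, 0.2780]  x^+=[-2.3406, 1.7450, 3.1085]  P^+=[0.1906 -0.0690 -0.0071; -0.0690 0.2359 -0.0262; -0.0071 -0.0262 0.2378]
step 5: x^-=[-2.7567, 1.6116, 3.9050]  P^-=[0.3160 -0.1275 -0.0538; -0.1275 0.5072 -0.0456; -0.0538 -0.0456 0.5848]  S=[0.7332 0.0341 -0.0610; 0.0341 0.8928 0.0564; -0.0610 0.0564 0.9790]  K=[0.3982 -0.1333 0.0078; -0.0108 0.5532 -0.0494; -0.1209 -0.0164 0.5794]  nu=[5.0220, 0.6570, -3.4817]  x^+=[-0.8714, 2.0929, 1.2697]  P^+=[0.1879 -0.0675 -0.0068; -0.0675 0.2351 -0.0263; -0.0068 -0.0263 0.2376]

P_post[0,0] = 0.1879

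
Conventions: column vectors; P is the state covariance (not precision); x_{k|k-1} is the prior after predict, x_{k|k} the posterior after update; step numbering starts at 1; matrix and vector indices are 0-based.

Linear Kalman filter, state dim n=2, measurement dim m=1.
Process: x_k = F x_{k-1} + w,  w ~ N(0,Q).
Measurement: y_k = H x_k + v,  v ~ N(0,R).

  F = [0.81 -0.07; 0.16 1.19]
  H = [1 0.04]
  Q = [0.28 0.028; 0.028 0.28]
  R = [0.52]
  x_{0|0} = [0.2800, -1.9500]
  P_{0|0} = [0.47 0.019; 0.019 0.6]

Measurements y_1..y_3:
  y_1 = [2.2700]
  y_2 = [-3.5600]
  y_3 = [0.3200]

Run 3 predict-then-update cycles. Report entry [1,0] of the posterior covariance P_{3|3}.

step 1: x^-=[0.3633, -2.2757]  P^-=[0.5892 0.0570; 0.0570 1.1489]  S=[1.1156]  K=[0.5302; 0.0923]  nu=[1.9977]  x^+=[1.4224, -2.0913]  P^+=[0.2756 0.0024; 0.0024 1.1394]
step 2: x^-=[1.2986, -2.2610]  P^-=[0.4661 -0.0289; -0.0289 1.9015]  S=[0.9869]  K=[0.4712; 0.0478]  nu=[-4.7681]  x^+=[-0.9480, -2.4890]  P^+=[0.2470 -0.0511; -0.0511 1.8993]
step 3: x^-=[-0.5936, -3.1136]  P^-=[0.4572 -0.1469; -0.1469 2.9564]  S=[0.9702]  K=[0.4652; -0.0295]  nu=[1.0382]  x^+=[-0.1107, -3.1442]  P^+=[0.2472 -0.1336; -0.1336 2.9556]

P_post[1,0] = -0.1336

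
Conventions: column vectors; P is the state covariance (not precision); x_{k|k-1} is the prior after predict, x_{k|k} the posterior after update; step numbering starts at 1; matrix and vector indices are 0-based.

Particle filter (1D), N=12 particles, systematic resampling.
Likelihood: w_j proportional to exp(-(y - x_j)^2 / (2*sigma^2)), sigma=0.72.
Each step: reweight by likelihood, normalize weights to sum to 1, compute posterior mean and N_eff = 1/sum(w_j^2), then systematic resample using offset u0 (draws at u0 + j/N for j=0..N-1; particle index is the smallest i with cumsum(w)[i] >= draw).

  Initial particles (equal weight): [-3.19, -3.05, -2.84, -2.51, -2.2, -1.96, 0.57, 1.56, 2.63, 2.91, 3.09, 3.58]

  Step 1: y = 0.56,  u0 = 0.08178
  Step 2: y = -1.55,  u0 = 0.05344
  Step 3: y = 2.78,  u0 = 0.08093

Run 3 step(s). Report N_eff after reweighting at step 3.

N_eff = 12.0000

step 1: w=[0.0000, 0.0000, 0.0000, 0.0001, 0.0005, 0.0016, 0.7106, 0.2709, 0.0114, 0.0035, 0.0015, 0.0001]  mean=0.8683  Neff=1.7288  idx=[6, 6, 6, 6, 6, 6, 6, 6, 7, 7, 7, 10]
step 2: w=[0.1247, 0.1247, 0.1247, 0.1247, 0.1247, 0.1247, 0.1247, 0.1247, 0.0008, 0.0008, 0.0008, 0.0000]  mean=0.5725  Neff=8.0406  idx=[0, 1, 1, 2, 3, 3, 4, 5, 5, 6, 7, 7]
step 3: w=[0.0833, 0.0833, 0.0833, 0.0833, 0.0833, 0.0833, 0.0833, 0.0833, 0.0833, 0.0833, 0.0833, 0.0833]  mean=0.5700  Neff=12.0000  idx=[0, 1, 2, 3, 4, 5, 6, 7, 8, 9, 10, 11]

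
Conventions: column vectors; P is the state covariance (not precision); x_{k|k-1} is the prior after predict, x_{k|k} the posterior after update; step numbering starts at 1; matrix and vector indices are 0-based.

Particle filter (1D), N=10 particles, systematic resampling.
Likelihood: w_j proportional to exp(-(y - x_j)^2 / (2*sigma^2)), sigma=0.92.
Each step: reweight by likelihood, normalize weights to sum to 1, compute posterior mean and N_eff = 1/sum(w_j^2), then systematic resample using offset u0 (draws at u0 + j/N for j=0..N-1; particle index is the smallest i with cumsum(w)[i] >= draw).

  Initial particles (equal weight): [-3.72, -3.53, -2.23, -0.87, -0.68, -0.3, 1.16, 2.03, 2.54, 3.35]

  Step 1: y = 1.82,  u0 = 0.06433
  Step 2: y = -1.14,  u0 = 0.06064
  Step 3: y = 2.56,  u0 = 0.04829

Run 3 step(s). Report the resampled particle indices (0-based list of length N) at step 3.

resampled_idx = [0, 1, 2, 4, 5, 6, 7, 8, 9, 9]

step 1: w=[0.0000, 0.0000, 0.0000, 0.0049, 0.0088, 0.0247, 0.2719, 0.3426, 0.2589, 0.0882]  mean=1.9463  Neff=3.7478  idx=[6, 6, 6, 7, 7, 7, 8, 8, 8, 9]
step 2: w=[0.3122, 0.3122, 0.3122, 0.0188, 0.0188, 0.0188, 0.0024, 0.0024, 0.0024, 0.0000]  mean=1.2190  Neff=3.4082  idx=[0, 0, 0, 1, 1, 1, 2, 2, 2, 4]
step 3: w=[0.0855, 0.0855, 0.0855, 0.0855, 0.0855, 0.0855, 0.0855, 0.0855, 0.0855, 0.2305]  mean=1.3606  Neff=8.4082  idx=[0, 1, 2, 4, 5, 6, 7, 8, 9, 9]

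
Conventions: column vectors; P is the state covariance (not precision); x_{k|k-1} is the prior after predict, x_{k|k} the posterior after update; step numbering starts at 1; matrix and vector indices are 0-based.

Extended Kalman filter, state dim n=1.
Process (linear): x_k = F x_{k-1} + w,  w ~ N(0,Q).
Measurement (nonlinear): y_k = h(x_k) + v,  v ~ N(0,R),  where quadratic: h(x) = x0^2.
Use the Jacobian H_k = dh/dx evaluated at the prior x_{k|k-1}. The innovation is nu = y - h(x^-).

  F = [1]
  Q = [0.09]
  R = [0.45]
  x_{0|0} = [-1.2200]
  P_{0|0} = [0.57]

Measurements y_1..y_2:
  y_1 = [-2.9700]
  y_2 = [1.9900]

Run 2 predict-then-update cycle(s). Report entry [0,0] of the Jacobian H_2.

H_jac[0,0] = 0.8389

step 1: x^-=[-1.2200]  P^-=[0.6600]  H_jac=[-2.4400]  S=[4.3794]  K=[-0.3677]  nu=[-4.4584]  x^+=[0.4195]  P^+=[0.0678]
step 2: x^-=[0.4195]  P^-=[0.1578]  H_jac=[0.8389]  S=[0.5611]  K=[0.2360]  nu=[1.8141]  x^+=[0.8475]  P^+=[0.1266]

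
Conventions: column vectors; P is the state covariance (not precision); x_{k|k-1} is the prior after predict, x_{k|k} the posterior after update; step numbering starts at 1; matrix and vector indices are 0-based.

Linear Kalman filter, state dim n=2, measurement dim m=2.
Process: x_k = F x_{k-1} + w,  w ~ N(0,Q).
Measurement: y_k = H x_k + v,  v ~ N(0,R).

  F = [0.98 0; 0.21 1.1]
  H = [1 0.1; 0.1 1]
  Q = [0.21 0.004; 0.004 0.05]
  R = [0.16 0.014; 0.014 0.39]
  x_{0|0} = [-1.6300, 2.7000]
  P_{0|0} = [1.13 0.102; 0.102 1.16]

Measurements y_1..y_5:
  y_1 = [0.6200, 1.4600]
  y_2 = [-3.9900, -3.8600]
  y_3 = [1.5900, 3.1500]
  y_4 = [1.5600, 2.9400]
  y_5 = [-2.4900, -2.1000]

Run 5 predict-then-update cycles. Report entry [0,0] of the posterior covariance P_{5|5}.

P_post[0,0] = 0.1059

step 1: x^-=[-1.5974, 2.6277]  P^-=[1.2953 0.3465; 0.3465 1.5506]  S=[1.5401 0.6486; 0.6486 2.0228]  K=[0.8838 -0.0480; -0.0050 0.7853]  nu=[1.9546, -1.0080]  x^+=[0.1784, 1.8264]  P^+=[0.1428 -0.0206; -0.0206 0.3083]
step 2: x^-=[0.1749, 2.0465]  P^-=[0.3471 0.0111; 0.0111 0.4197]  S=[0.5136 0.1019; 0.1019 0.8154]  K=[0.6839 -0.0293; 0.0010 0.5160]  nu=[-4.3695, -5.9240]  x^+=[-2.6402, -1.0146]  P^+=[0.1103 -0.0129; -0.0129 0.2025]
step 3: x^-=[-2.5874, -1.6705]  P^-=[0.3159 0.0128; 0.0128 0.2940]  S=[0.4814 0.0879; 0.0879 0.6897]  K=[0.6626 -0.0201; 0.0097 0.4269]  nu=[4.3444, 5.0792]  x^+=[0.1891, 0.5399]  P^+=[0.1067 -0.0092; -0.0092 0.1675]
step 4: x^-=[0.1853, 0.6336]  P^-=[0.3124 0.0160; 0.0160 0.2532]  S=[0.4782 0.0867; 0.0867 0.6495]  K=[0.6595 -0.0153; 0.0157 0.3902]  nu=[1.3113, 2.2878]  x^+=[1.0151, 1.5468]  P^+=[0.1060 -0.0073; -0.0073 0.1531]
step 5: x^-=[0.9948, 1.9146]  P^-=[0.3118 0.0179; 0.0179 0.2366]  S=[0.4778 0.0869; 0.0869 0.6333]  K=[0.6588 -0.0129; 0.0190 0.3738]  nu=[-3.6763, -4.1141]  x^+=[-1.3739, 0.3071]  P^+=[0.1059 -0.0064; -0.0064 0.1467]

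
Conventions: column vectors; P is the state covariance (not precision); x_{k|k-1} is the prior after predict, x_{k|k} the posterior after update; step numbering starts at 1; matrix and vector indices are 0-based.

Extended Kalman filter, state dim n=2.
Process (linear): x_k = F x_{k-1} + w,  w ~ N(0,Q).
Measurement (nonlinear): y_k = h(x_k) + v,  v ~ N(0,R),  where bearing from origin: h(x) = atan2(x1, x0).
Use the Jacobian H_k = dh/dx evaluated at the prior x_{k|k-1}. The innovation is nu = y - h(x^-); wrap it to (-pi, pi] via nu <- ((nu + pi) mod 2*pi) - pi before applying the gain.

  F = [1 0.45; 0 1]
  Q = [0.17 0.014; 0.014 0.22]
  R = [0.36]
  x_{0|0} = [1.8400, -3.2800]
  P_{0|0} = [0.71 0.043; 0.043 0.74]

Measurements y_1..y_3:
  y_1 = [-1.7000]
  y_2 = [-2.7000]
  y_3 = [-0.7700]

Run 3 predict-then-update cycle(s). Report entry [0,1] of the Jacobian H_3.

H_jac[0,1] = -0.1438

step 1: x^-=[0.3640, -3.2800]  P^-=[1.0685 0.3900; 0.3900 0.9600]  H_jac=[0.3012 0.0334]  S=[0.4658]  K=[0.7188; 0.3210]  nu=[-0.2397]  x^+=[0.1917, -3.3570]  P^+=[0.8279 0.2825; 0.2825 0.9120]
step 2: x^-=[-1.3189, -3.3570]  P^-=[1.4368 0.7069; 0.7069 1.1320]  H_jac=[0.2581 -0.1014]  S=[0.4303]  K=[0.6951; 0.1572]  nu=[-0.7548]  x^+=[-1.8436, -3.4756]  P^+=[1.2289 0.6599; 0.6599 1.1214]
step 3: x^-=[-3.4076, -3.4756]  P^-=[2.2199 1.1785; 1.1785 1.3414]  H_jac=[0.1467 -0.1438]  S=[0.3858]  K=[0.4048; -0.0520]  nu=[1.5763]  x^+=[-2.7696, -3.5575]  P^+=[2.1567 1.1866; 1.1866 1.3403]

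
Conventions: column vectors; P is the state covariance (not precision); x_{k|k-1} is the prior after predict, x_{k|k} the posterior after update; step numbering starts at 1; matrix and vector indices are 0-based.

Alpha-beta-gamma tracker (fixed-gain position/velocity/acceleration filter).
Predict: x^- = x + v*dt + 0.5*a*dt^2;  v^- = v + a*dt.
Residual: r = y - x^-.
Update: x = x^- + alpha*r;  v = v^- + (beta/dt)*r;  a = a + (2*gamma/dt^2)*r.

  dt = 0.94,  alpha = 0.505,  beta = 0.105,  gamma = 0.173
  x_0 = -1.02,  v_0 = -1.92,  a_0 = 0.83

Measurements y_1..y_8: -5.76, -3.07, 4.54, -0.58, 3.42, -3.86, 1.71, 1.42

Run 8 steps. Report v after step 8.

v_post = -3.7197

step 1: x_pred=-2.4581  r=-3.3019  x^+=-4.1256  v^+=-1.5086  a^+=-0.4630
step 2: x_pred=-5.7482  r=2.6782  x^+=-4.3957  v^+=-1.6446  a^+=0.5858
step 3: x_pred=-5.6829  r=10.2229  x^+=-0.5203  v^+=0.0479  a^+=4.5889
step 4: x_pred=1.5521  r=-2.1321  x^+=0.4754  v^+=4.1233  a^+=3.7540
step 5: x_pred=6.0097  r=-2.5897  x^+=4.7019  v^+=7.3627  a^+=2.7399
step 6: x_pred=12.8334  r=-16.6934  x^+=4.4032  v^+=8.0735  a^+=-3.7969
step 7: x_pred=10.3149  r=-8.6049  x^+=5.9694  v^+=3.5433  a^+=-7.1664
step 8: x_pred=6.1340  r=-4.7140  x^+=3.7534  v^+=-3.7197  a^+=-9.0123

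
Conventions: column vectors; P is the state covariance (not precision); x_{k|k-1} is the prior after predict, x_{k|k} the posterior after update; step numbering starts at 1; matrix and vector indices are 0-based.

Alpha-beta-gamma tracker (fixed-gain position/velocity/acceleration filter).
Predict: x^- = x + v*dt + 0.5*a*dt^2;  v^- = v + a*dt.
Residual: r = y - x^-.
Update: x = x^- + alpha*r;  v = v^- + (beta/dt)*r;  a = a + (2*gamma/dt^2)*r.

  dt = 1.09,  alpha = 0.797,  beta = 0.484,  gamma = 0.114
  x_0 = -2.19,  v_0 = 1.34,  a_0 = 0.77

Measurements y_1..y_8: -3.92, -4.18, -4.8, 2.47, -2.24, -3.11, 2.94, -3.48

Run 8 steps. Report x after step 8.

x_post = -2.0297

step 1: x_pred=-0.2720  r=-3.6480  x^+=-3.1795  v^+=0.5594  a^+=0.0699
step 2: x_pred=-2.5281  r=-1.6519  x^+=-3.8447  v^+=-0.0978  a^+=-0.2471
step 3: x_pred=-4.0981  r=-0.7019  x^+=-4.6575  v^+=-0.6788  a^+=-0.3818
step 4: x_pred=-5.6242  r=8.0942  x^+=0.8269  v^+=2.4992  a^+=1.1715
step 5: x_pred=4.2469  r=-6.4869  x^+=-0.9232  v^+=0.8957  a^+=-0.0733
step 6: x_pred=0.0096  r=-3.1196  x^+=-2.4767  v^+=-0.5694  a^+=-0.6720
step 7: x_pred=-3.4966  r=6.4366  x^+=1.6334  v^+=1.5562  a^+=0.5632
step 8: x_pred=3.6642  r=-7.1442  x^+=-2.0297  v^+=-1.0022  a^+=-0.8078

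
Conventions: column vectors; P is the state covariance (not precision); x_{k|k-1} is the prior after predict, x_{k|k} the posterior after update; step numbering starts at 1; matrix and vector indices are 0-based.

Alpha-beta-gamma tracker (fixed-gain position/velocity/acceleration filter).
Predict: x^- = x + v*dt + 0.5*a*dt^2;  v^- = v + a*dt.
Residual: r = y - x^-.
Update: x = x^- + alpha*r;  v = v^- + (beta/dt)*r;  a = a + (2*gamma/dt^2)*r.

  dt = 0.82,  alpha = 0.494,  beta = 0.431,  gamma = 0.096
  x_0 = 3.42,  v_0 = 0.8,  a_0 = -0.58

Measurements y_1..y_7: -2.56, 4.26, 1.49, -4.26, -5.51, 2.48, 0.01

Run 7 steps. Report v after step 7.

v_post = 3.5218

step 1: x_pred=3.8810  r=-6.4410  x^+=0.6991  v^+=-3.0611  a^+=-2.4192
step 2: x_pred=-2.6242  r=6.8842  x^+=0.7766  v^+=-1.4264  a^+=-0.4534
step 3: x_pred=-0.5455  r=2.0355  x^+=0.4600  v^+=-0.7283  a^+=0.1278
step 4: x_pred=-0.0942  r=-4.1658  x^+=-2.1521  v^+=-2.8131  a^+=-1.0617
step 5: x_pred=-4.8158  r=-0.6942  x^+=-5.1587  v^+=-4.0486  a^+=-1.2600
step 6: x_pred=-8.9022  r=11.3822  x^+=-3.2794  v^+=0.9008  a^+=1.9902
step 7: x_pred=-1.8716  r=1.8816  x^+=-0.9421  v^+=3.5218  a^+=2.5274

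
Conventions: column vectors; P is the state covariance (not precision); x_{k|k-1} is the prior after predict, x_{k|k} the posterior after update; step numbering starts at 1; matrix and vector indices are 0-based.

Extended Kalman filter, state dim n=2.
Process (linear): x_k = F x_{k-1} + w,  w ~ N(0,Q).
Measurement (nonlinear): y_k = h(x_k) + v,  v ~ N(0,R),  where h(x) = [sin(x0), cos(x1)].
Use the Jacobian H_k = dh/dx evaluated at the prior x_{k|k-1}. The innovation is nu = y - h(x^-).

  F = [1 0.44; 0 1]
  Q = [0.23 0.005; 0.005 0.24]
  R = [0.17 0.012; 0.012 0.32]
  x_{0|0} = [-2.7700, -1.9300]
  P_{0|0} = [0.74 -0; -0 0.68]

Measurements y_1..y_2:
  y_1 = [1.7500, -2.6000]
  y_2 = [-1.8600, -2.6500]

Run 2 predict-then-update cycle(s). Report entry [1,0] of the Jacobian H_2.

H_jac[1,0] = 0.0000

step 1: x^-=[-3.6192, -1.9300]  P^-=[1.1016 0.3042; 0.3042 0.9200]  H_jac=[-0.8881 0.0000; 0.0000 0.9362]  S=[1.0389 -0.2409; -0.2409 1.1263]  K=[-0.9292 0.0541; -0.0870 0.7461]  nu=[1.2903, -2.2485]  x^+=[-4.9398, -3.7198]  P^+=[0.1771 0.0066; 0.0066 0.2539]
step 2: x^-=[-6.5765, -3.7198]  P^-=[0.4621 0.1233; 0.1233 0.4939]  H_jac=[0.9573 0.0000; 0.0000 -0.5466]  S=[0.5934 -0.0525; -0.0525 0.4675]  K=[0.7400 -0.0610; 0.1493 -0.5606]  nu=[-1.5708, -1.8126]  x^+=[-7.6283, -2.9382]  P^+=[0.1306 0.0195; 0.0195 0.3250]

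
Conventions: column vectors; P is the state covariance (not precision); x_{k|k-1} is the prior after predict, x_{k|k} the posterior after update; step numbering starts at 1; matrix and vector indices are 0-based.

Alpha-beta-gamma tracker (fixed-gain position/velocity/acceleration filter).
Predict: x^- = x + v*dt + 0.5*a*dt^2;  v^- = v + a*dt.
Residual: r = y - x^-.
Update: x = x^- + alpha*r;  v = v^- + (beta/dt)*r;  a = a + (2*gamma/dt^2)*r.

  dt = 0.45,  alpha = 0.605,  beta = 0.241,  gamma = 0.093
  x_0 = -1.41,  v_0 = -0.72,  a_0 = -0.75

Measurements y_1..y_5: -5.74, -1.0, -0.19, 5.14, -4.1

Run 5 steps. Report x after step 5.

x_post = -0.1883

step 1: x_pred=-1.8099  r=-3.9301  x^+=-4.1876  v^+=-3.1623  a^+=-4.3598
step 2: x_pred=-6.0521  r=5.0521  x^+=-2.9956  v^+=-2.4185  a^+=0.2806
step 3: x_pred=-4.0555  r=3.8655  x^+=-1.7169  v^+=-0.2221  a^+=3.8311
step 4: x_pred=-1.4289  r=6.5689  x^+=2.5453  v^+=5.0199  a^+=9.8648
step 5: x_pred=5.8031  r=-9.9031  x^+=-0.1883  v^+=4.1555  a^+=0.7686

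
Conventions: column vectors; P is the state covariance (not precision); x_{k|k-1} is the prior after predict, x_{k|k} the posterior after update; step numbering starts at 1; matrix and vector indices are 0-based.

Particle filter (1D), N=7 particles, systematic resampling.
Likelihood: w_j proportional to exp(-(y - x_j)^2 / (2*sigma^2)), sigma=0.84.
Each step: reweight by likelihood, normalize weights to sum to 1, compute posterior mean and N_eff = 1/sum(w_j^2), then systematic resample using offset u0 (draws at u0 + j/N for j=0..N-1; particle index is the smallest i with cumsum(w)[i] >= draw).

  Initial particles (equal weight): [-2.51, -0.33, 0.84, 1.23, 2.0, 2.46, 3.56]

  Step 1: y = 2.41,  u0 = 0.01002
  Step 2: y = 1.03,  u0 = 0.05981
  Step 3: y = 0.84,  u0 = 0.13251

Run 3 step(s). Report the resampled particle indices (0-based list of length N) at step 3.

step 1: w=[0.0000, 0.0017, 0.0616, 0.1317, 0.3137, 0.3528, 0.1384]  mean=2.2013  Neff=3.7997  idx=[2, 3, 4, 4, 5, 5, 6]
step 2: w=[0.2822, 0.2814, 0.1486, 0.1486, 0.0680, 0.0680, 0.0031]  mean=1.5233  Neff=4.7104  idx=[0, 0, 1, 1, 2, 3, 4]
step 3: w=[0.2118, 0.2118, 0.1901, 0.1901, 0.0816, 0.0816, 0.0330]  mean=1.2311  Neff=5.6689  idx=[0, 1, 1, 2, 3, 4, 6]

resampled_idx = [0, 1, 1, 2, 3, 4, 6]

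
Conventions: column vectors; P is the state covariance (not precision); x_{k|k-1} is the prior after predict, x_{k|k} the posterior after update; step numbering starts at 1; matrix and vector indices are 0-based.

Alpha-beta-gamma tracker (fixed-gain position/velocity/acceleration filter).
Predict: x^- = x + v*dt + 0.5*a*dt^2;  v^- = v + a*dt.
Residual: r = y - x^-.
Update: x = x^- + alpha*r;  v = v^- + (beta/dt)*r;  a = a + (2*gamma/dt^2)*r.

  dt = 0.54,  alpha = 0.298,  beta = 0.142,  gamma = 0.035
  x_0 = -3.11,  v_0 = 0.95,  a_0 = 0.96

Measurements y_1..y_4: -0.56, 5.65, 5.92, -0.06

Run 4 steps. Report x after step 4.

step 1: x_pred=-2.4570  r=1.8970  x^+=-1.8917  v^+=1.9672  a^+=1.4154
step 2: x_pred=-0.6230  r=6.2730  x^+=1.2463  v^+=4.3811  a^+=2.9213
step 3: x_pred=4.0381  r=1.8819  x^+=4.5989  v^+=6.4535  a^+=3.3730
step 4: x_pred=8.5756  r=-8.6356  x^+=6.0022  v^+=6.0041  a^+=1.3000

x_post = 6.0022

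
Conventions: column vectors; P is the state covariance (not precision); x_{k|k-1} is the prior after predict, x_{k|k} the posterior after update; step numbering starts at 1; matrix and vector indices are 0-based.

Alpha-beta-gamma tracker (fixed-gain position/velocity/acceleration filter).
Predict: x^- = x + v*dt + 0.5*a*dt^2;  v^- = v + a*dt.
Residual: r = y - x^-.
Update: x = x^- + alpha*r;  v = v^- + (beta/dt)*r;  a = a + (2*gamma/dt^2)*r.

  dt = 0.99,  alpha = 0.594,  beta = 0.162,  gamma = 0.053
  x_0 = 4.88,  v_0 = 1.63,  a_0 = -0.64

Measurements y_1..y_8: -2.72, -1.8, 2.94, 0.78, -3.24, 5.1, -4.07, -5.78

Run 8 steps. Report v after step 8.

v_post = -1.0812

step 1: x_pred=6.1801  r=-8.9001  x^+=0.8934  v^+=-0.4600  a^+=-1.6026
step 2: x_pred=-0.3473  r=-1.4527  x^+=-1.2102  v^+=-2.2842  a^+=-1.7597
step 3: x_pred=-4.3339  r=7.2739  x^+=-0.0132  v^+=-2.8360  a^+=-0.9730
step 4: x_pred=-3.2977  r=4.0777  x^+=-0.8755  v^+=-3.1320  a^+=-0.5320
step 5: x_pred=-4.2369  r=0.9969  x^+=-3.6448  v^+=-3.4955  a^+=-0.4242
step 6: x_pred=-7.3132  r=12.4132  x^+=0.0602  v^+=-1.8842  a^+=0.9184
step 7: x_pred=-1.3551  r=-2.7149  x^+=-2.9677  v^+=-1.4193  a^+=0.6247
step 8: x_pred=-4.0667  r=-1.7133  x^+=-5.0844  v^+=-1.0812  a^+=0.4394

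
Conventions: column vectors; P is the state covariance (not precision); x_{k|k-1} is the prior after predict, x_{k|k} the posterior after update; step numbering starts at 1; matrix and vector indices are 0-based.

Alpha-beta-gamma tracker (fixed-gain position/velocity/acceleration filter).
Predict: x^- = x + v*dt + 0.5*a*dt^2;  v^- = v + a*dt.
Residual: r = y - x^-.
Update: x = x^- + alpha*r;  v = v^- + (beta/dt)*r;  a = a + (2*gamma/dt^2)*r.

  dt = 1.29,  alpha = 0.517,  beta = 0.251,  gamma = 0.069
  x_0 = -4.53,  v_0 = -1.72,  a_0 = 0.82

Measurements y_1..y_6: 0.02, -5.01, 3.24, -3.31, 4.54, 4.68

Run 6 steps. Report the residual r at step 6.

resid = -5.2951

step 1: x_pred=-6.0665  r=6.0865  x^+=-2.9198  v^+=0.5221  a^+=1.3247
step 2: x_pred=-1.1441  r=-3.8659  x^+=-3.1428  v^+=1.4788  a^+=1.0041
step 3: x_pred=-0.3996  r=3.6396  x^+=1.4821  v^+=3.4823  a^+=1.3060
step 4: x_pred=7.0609  r=-10.3709  x^+=1.6991  v^+=3.1491  a^+=0.4459
step 5: x_pred=6.1325  r=-1.5925  x^+=5.3092  v^+=3.4145  a^+=0.3139
step 6: x_pred=9.9751  r=-5.2951  x^+=7.2375  v^+=2.7891  a^+=-0.1252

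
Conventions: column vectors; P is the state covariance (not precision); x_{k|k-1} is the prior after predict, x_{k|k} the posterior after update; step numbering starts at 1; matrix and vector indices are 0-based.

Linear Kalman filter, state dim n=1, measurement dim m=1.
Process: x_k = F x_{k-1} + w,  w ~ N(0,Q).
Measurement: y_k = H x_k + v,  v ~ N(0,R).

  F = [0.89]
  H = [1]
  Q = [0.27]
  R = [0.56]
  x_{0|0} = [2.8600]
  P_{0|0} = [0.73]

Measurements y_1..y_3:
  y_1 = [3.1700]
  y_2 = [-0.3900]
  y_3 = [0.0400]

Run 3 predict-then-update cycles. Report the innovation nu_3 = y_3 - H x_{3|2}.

innov = [-0.9712]

step 1: x^-=[2.5454]  P^-=[0.8482]  S=[1.4082]  K=[0.6023]  nu=[0.6246]  x^+=[2.9216]  P^+=[0.3373]
step 2: x^-=[2.6002]  P^-=[0.5372]  S=[1.0972]  K=[0.4896]  nu=[-2.9902]  x^+=[1.1362]  P^+=[0.2742]
step 3: x^-=[1.0112]  P^-=[0.4872]  S=[1.0472]  K=[0.4652]  nu=[-0.9712]  x^+=[0.5594]  P^+=[0.2605]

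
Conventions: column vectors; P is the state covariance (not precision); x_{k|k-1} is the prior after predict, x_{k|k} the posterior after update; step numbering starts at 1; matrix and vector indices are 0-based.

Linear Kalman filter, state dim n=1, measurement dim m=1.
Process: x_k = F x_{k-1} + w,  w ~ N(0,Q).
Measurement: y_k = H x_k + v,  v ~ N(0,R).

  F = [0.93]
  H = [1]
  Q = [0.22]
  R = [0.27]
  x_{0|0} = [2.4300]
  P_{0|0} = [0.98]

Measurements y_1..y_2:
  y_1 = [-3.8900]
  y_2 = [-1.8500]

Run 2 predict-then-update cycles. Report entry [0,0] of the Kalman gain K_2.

K[0,0] = 0.6008

step 1: x^-=[2.2599]  P^-=[1.0676]  S=[1.3376]  K=[0.7981]  nu=[-6.1499]  x^+=[-2.6486]  P^+=[0.2155]
step 2: x^-=[-2.4632]  P^-=[0.4064]  S=[0.6764]  K=[0.6008]  nu=[0.6132]  x^+=[-2.0948]  P^+=[0.1622]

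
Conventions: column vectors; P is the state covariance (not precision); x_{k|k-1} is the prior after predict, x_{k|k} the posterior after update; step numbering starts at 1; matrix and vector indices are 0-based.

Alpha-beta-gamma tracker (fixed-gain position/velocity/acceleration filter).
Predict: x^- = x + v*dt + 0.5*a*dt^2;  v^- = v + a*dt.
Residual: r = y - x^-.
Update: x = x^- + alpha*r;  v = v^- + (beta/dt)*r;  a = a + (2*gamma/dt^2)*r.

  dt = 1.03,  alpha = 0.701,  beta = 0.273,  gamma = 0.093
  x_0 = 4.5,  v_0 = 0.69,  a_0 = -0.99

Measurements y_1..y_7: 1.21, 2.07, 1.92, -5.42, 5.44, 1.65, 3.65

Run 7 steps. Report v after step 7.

v_post = 2.4054

step 1: x_pred=4.6856  r=-3.4756  x^+=2.2492  v^+=-1.2509  a^+=-1.5993
step 2: x_pred=0.1124  r=1.9576  x^+=1.4847  v^+=-2.3794  a^+=-1.2561
step 3: x_pred=-1.6324  r=3.5524  x^+=0.8578  v^+=-2.7316  a^+=-0.6333
step 4: x_pred=-2.2917  r=-3.1283  x^+=-4.4846  v^+=-4.2131  a^+=-1.1818
step 5: x_pred=-9.4510  r=14.8910  x^+=0.9876  v^+=-1.4835  a^+=1.4289
step 6: x_pred=0.2176  r=1.4324  x^+=1.2217  v^+=0.3680  a^+=1.6801
step 7: x_pred=2.4919  r=1.1581  x^+=3.3037  v^+=2.4054  a^+=1.8831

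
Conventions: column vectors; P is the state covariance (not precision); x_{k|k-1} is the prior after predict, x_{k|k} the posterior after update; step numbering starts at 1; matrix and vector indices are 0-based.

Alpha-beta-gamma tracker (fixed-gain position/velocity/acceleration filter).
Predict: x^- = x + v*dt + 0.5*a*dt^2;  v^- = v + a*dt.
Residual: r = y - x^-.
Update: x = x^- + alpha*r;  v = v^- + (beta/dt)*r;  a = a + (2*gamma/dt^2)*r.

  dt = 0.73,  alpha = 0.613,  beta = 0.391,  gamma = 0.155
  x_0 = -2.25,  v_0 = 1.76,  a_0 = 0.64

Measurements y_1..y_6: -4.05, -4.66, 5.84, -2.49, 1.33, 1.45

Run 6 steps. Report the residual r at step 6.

step 1: x_pred=-0.7947  r=-3.2553  x^+=-2.7902  v^+=0.4836  a^+=-1.2537
step 2: x_pred=-2.7712  r=-1.8888  x^+=-3.9290  v^+=-1.4433  a^+=-2.3524
step 3: x_pred=-5.6094  r=11.4494  x^+=1.4091  v^+=2.9719  a^+=4.3079
step 4: x_pred=4.7264  r=-7.2164  x^+=0.3028  v^+=2.2515  a^+=0.1100
step 5: x_pred=1.9757  r=-0.6457  x^+=1.5799  v^+=1.9860  a^+=-0.2656
step 6: x_pred=2.9589  r=-1.5089  x^+=2.0339  v^+=0.9839  a^+=-1.1434

resid = -1.5089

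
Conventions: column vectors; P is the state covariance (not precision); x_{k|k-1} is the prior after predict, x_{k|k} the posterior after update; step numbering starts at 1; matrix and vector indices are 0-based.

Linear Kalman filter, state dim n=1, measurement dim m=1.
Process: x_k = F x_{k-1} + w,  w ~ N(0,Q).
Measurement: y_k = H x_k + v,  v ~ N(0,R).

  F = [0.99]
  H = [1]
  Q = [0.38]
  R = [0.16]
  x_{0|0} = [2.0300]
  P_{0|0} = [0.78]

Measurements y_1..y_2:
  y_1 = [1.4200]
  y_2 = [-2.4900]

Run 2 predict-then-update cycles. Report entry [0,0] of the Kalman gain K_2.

K[0,0] = 0.7639

step 1: x^-=[2.0097]  P^-=[1.1445]  S=[1.3045]  K=[0.8773]  nu=[-0.5897]  x^+=[1.4923]  P^+=[0.1404]
step 2: x^-=[1.4774]  P^-=[0.5176]  S=[0.6776]  K=[0.7639]  nu=[-3.9674]  x^+=[-1.5532]  P^+=[0.1222]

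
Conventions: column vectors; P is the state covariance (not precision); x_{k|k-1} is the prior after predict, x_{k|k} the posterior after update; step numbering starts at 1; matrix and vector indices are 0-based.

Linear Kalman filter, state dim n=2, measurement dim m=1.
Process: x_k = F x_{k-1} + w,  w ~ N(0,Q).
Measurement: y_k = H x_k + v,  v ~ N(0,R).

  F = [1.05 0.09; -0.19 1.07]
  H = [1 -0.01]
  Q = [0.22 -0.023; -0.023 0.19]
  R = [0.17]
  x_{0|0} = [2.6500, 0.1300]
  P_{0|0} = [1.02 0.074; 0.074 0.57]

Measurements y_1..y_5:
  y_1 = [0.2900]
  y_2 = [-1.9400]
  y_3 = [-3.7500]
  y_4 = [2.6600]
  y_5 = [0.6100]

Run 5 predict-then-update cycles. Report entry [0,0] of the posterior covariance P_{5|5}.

step 1: x^-=[2.7942, -0.3644]  P^-=[1.3632 -0.0897; -0.0897 0.8493]  S=[1.5350]  K=[0.8886; -0.0640]  nu=[-2.5078]  x^+=[0.5657, -0.2039]  P^+=[0.1510 -0.0024; -0.0024 0.8430]
step 2: x^-=[0.5756, -0.3257]  P^-=[0.3929 0.0253; 0.0253 1.1616]  S=[0.5625]  K=[0.6980; 0.0244]  nu=[-2.5189]  x^+=[-1.1826, -0.3872]  P^+=[0.1188 0.0158; 0.0158 1.1613]
step 3: x^-=[-1.2766, -0.1896]  P^-=[0.3634 0.0826; 0.0826 1.5175]  S=[0.5319]  K=[0.6816; 0.1267]  nu=[-2.4753]  x^+=[-2.9639, -0.5032]  P^+=[0.1162 0.0366; 0.0366 1.5089]
step 4: x^-=[-3.1574, 0.0247]  P^-=[0.3673 0.1396; 0.1396 1.9069]  S=[0.5347]  K=[0.6843; 0.2255]  nu=[5.8176]  x^+=[0.8238, 1.3366]  P^+=[0.1169 0.0571; 0.0571 1.8797]
step 5: x^-=[0.9852, 1.2736]  P^-=[0.3749 0.1979; 0.1979 2.3230]  S=[0.5412]  K=[0.6891; 0.3228]  nu=[-0.3625]  x^+=[0.7354, 1.1566]  P^+=[0.1179 0.0775; 0.0775 2.2667]

P_post[0,0] = 0.1179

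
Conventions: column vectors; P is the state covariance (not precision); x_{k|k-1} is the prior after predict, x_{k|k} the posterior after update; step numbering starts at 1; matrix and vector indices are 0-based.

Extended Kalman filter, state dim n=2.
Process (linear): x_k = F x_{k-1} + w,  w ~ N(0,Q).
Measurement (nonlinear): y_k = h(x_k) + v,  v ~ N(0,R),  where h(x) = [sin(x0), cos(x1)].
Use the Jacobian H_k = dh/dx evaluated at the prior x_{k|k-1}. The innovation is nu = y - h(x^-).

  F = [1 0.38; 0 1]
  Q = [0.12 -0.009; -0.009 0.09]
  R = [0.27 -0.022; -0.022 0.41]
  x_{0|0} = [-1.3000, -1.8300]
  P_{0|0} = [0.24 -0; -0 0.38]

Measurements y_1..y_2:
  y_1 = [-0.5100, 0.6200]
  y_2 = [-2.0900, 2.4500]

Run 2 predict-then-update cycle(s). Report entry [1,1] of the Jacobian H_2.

H_jac[1,1] = 0.9824

step 1: x^-=[-1.9954, -1.8300]  P^-=[0.4149 0.1354; 0.1354 0.4700]  H_jac=[-0.4120 0.0000; 0.0000 0.9666]  S=[0.3404 -0.0759; -0.0759 0.8491]  K=[-0.4772 0.1115; -0.0454 0.5310]  nu=[0.4012, 0.8763]  x^+=[-2.0892, -1.3829]  P^+=[0.3187 0.0581; 0.0581 0.2263]
step 2: x^-=[-2.6147, -1.3829]  P^-=[0.5156 0.1351; 0.1351 0.3163]  H_jac=[-0.8644 0.0000; 0.0000 0.9824]  S=[0.6552 -0.1367; -0.1367 0.7152]  K=[-0.6681 0.0579; -0.0912 0.4170]  nu=[-1.5872, 2.2633]  x^+=[-1.4234, -0.2945]  P^+=[0.2102 0.0391; 0.0391 0.1761]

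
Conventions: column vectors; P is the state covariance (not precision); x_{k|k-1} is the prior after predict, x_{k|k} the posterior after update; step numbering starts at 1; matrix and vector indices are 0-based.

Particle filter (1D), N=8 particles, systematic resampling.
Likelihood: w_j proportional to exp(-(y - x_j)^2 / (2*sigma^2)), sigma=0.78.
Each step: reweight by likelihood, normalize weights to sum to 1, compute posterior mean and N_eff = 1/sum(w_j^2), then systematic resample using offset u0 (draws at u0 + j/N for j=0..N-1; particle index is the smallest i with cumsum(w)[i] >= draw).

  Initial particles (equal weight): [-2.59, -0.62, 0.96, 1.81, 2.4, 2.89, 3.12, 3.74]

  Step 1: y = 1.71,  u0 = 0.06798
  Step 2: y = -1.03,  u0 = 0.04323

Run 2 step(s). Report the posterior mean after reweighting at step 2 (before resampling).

post_mean = 1.0027

step 1: w=[0.0000, 0.0040, 0.2205, 0.3472, 0.2367, 0.1115, 0.0683, 0.0118]  mean=1.9852  Neff=4.1253  idx=[2, 2, 3, 3, 3, 4, 5, 6]
step 2: w=[0.4752, 0.4752, 0.0163, 0.0163, 0.0163, 0.0008, 0.0000, 0.0000]  mean=1.0027  Neff=2.2106  idx=[0, 0, 0, 0, 1, 1, 1, 1]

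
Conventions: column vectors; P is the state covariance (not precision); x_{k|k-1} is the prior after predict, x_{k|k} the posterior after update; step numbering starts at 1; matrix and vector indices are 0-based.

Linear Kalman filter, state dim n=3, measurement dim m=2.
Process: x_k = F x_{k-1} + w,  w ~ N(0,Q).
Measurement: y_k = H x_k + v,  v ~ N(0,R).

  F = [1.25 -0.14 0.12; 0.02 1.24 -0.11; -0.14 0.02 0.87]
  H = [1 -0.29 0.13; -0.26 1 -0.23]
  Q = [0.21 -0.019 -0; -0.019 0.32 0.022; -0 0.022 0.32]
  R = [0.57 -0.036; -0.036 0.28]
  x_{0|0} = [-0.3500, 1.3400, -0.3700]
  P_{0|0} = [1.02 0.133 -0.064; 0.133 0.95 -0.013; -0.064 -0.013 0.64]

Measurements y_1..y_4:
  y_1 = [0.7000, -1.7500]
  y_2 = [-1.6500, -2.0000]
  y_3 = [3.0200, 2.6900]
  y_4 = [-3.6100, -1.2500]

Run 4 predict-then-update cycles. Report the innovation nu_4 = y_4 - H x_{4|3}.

step 1: x^-=[-0.6695, 1.6953, -0.2461]  P^-=[1.7663 0.0454 -0.1754; 0.0454 1.7993 -0.0577; -0.1754 -0.0577 0.8392]  S=[2.4342 -0.9584; -0.9584 2.2250]  K=[0.7764 0.1666; 0.1443 0.8715; -0.0682 -0.1216]  nu=[1.8931, -3.6760]  x^+=[0.1881, -1.2350, 0.0716]  P^+=[0.4851 0.1212 -0.1027; 0.1212 0.2998 0.1282; -0.1027 0.1282 0.8109]
step 2: x^-=[0.4166, -1.5355, 0.0113]  P^-=[0.9079 0.1528 -0.1210; 0.1528 0.7625 0.0641; -0.1210 0.0641 0.9722]  S=[1.4336 -0.3134; -0.3134 1.0319]  K=[0.6209 0.1349; 0.1158 0.7213; -0.0389 -0.1359]  nu=[-2.5133, -0.3536]  x^+=[-1.1917, -2.0817, 0.1571]  P^+=[0.3889 0.0946 -0.0955; 0.0946 0.2587 0.1580; -0.0955 0.1580 0.9543]
step 3: x^-=[-1.1794, -2.6225, 0.2619]  P^-=[0.7694 0.1184 -0.0861; 0.1184 0.6915 0.0866; -0.0861 0.0866 1.0783]  S=[1.3183 -0.3018; -0.3018 0.9689]  K=[0.5756 0.1154; 0.1051 0.6941; -0.0117 -0.1471]  nu=[3.4048, 5.0661]  x^+=[1.3650, 1.2520, -0.5233]  P^+=[0.3599 0.0852 -0.0867; 0.0852 0.2541 0.1801; -0.0867 0.1801 1.0581]
step 4: x^-=[1.4682, 1.6374, -0.6213]  P^-=[0.7307 0.1050 -0.0638; 0.1050 0.6792 0.1023; -0.0638 0.1023 1.1550]  S=[1.2921 -0.3076; -0.3076 0.9604]  K=[0.5608 0.1065; 0.1027 0.6872; 0.0081 -0.1502]  nu=[-4.5225, -2.6486]  x^+=[-1.3502, -0.6472, -0.2602]  P^+=[0.3501 0.0823 -0.0800; 0.0823 0.2555 0.1973; -0.0800 0.1973 1.1325]

innov = [-4.5225, -2.6486]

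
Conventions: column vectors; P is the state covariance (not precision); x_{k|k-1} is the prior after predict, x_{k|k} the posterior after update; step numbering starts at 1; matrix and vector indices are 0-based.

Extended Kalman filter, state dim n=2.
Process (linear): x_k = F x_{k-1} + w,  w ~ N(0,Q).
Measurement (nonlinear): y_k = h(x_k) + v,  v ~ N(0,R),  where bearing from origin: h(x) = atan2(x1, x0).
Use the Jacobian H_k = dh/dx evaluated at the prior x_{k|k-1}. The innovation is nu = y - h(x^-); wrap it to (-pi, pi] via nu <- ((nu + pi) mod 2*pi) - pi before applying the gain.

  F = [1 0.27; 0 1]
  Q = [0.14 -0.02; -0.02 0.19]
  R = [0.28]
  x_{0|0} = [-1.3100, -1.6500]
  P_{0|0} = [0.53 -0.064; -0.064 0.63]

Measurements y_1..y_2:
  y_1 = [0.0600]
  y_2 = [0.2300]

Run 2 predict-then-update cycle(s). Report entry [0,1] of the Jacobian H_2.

step 1: x^-=[-1.7555, -1.6500]  P^-=[0.6814 0.0861; 0.0861 0.8200]  H_jac=[0.2843 -0.3024]  S=[0.3953]  K=[0.4242; -0.5655]  nu=[2.4472]  x^+=[-0.7175, -3.0339]  P^+=[0.6103 0.1809; 0.1809 0.6936]
step 2: x^-=[-1.5367, -3.0339]  P^-=[0.8985 0.3482; 0.3482 0.8836]  H_jac=[0.2623 -0.1329]  S=[0.3332]  K=[0.5686; -0.0782]  nu=[2.2696]  x^+=[-0.2462, -3.2115]  P^+=[0.7908 0.3630; 0.3630 0.8815]

H_jac[0,1] = -0.1329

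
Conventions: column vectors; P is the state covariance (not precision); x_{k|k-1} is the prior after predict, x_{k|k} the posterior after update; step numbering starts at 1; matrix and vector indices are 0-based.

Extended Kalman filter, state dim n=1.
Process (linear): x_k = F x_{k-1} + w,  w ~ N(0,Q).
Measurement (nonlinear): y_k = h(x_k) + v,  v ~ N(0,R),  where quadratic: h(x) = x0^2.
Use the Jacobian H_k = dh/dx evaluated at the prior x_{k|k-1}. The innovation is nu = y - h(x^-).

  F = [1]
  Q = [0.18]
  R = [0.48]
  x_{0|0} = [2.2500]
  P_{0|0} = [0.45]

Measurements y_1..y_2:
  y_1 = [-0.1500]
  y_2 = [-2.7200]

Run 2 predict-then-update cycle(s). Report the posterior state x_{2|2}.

step 1: x^-=[2.2500]  P^-=[0.6300]  H_jac=[4.5000]  S=[13.2375]  K=[0.2142]  nu=[-5.2125]  x^+=[1.1337]  P^+=[0.0228]
step 2: x^-=[1.1337]  P^-=[0.2028]  H_jac=[2.2673]  S=[1.5228]  K=[0.3020]  nu=[-4.0052]  x^+=[-0.0760]  P^+=[0.0639]

x_post = [-0.0760]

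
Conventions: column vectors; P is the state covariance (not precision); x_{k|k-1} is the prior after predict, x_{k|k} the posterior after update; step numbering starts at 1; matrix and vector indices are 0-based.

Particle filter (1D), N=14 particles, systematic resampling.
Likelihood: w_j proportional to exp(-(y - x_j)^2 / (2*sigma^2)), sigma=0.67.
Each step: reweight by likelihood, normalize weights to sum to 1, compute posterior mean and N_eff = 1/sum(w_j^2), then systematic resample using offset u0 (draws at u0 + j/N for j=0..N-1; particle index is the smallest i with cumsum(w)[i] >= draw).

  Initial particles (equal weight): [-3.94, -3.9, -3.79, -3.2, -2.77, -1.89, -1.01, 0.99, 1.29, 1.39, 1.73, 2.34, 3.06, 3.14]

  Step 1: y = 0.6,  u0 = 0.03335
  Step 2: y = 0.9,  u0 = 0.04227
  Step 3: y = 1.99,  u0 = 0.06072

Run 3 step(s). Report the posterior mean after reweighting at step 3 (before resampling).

post_mean = 1.2785

step 1: w=[0.0000, 0.0000, 0.0000, 0.0000, 0.0000, 0.0004, 0.0246, 0.3726, 0.2597, 0.2202, 0.1064, 0.0151, 0.0005, 0.0003]  mean=1.2065  Neff=3.7463  idx=[7, 7, 7, 7, 7, 7, 8, 8, 8, 9, 9, 9, 10, 10]
step 2: w=[0.0847, 0.0847, 0.0847, 0.0847, 0.0847, 0.0847, 0.0721, 0.0721, 0.0721, 0.0654, 0.0654, 0.0654, 0.0397, 0.0397]  mean=1.1921  Neff=13.4030  idx=[0, 1, 2, 3, 3, 4, 5, 6, 7, 8, 9, 10, 11, 13]
step 3: w=[0.0471, 0.0471, 0.0471, 0.0471, 0.0471, 0.0471, 0.0471, 0.0831, 0.0831, 0.0831, 0.0960, 0.0960, 0.0960, 0.1330]  mean=1.2785  Neff=12.2555  idx=[1, 2, 4, 5, 7, 8, 8, 9, 10, 11, 12, 12, 13, 13]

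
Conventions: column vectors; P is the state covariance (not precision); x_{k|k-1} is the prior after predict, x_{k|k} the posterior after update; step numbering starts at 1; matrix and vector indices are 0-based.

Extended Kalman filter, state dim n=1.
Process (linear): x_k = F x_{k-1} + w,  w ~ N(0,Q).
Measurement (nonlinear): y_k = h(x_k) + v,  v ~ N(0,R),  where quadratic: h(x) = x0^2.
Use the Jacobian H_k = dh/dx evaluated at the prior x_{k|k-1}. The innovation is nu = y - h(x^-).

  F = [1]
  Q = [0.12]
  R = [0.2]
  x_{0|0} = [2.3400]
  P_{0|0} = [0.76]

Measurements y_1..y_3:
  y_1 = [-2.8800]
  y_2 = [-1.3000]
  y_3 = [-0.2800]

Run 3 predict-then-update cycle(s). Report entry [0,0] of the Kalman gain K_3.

step 1: x^-=[2.3400]  P^-=[0.8800]  H_jac=[4.6800]  S=[19.4741]  K=[0.2115]  nu=[-8.3556]  x^+=[0.5730]  P^+=[0.0090]
step 2: x^-=[0.5730]  P^-=[0.1290]  H_jac=[1.1459]  S=[0.3694]  K=[0.4002]  nu=[-1.6283]  x^+=[-0.0788]  P^+=[0.0699]
step 3: x^-=[-0.0788]  P^-=[0.1899]  H_jac=[-0.1575]  S=[0.2047]  K=[-0.1461]  nu=[-0.2862]  x^+=[-0.0369]  P^+=[0.1855]

K[0,0] = -0.1461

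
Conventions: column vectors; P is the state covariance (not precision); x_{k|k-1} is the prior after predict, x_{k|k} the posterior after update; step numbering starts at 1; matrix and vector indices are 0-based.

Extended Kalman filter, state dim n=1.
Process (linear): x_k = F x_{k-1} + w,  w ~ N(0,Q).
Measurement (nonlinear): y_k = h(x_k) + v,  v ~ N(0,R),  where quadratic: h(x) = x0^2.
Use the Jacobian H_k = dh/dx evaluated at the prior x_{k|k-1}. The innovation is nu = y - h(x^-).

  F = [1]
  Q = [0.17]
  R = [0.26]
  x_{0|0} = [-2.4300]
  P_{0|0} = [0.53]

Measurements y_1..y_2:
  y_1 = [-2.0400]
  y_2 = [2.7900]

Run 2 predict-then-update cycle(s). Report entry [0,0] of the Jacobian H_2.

H_jac[0,0] = -1.6411

step 1: x^-=[-2.4300]  P^-=[0.7000]  H_jac=[-4.8600]  S=[16.7937]  K=[-0.2026]  nu=[-7.9449]  x^+=[-0.8206]  P^+=[0.0108]
step 2: x^-=[-0.8206]  P^-=[0.1808]  H_jac=[-1.6411]  S=[0.7470]  K=[-0.3973]  nu=[2.1167]  x^+=[-1.6614]  P^+=[0.0629]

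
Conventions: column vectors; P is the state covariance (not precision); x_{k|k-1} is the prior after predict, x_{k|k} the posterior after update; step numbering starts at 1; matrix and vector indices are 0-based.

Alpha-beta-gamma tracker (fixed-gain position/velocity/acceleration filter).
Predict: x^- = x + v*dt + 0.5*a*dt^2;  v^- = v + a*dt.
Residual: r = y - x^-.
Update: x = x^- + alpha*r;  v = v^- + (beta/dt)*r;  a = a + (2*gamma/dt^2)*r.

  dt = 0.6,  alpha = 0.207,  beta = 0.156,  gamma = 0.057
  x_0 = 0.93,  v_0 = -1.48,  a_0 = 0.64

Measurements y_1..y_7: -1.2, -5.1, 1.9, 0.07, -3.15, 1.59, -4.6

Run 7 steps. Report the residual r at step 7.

resid = -5.0061

step 1: x_pred=0.1572  r=-1.3572  x^+=-0.1237  v^+=-1.4489  a^+=0.2102
step 2: x_pred=-0.9552  r=-4.1448  x^+=-1.8132  v^+=-2.4004  a^+=-1.1023
step 3: x_pred=-3.4518  r=5.3518  x^+=-2.3440  v^+=-1.6703  a^+=0.5925
step 4: x_pred=-3.2395  r=3.3095  x^+=-2.5545  v^+=-0.4543  a^+=1.6405
step 5: x_pred=-2.5318  r=-0.6182  x^+=-2.6597  v^+=0.3692  a^+=1.4447
step 6: x_pred=-2.1782  r=3.7682  x^+=-1.3982  v^+=2.2158  a^+=2.6380
step 7: x_pred=0.4061  r=-5.0061  x^+=-0.6301  v^+=2.4969  a^+=1.0527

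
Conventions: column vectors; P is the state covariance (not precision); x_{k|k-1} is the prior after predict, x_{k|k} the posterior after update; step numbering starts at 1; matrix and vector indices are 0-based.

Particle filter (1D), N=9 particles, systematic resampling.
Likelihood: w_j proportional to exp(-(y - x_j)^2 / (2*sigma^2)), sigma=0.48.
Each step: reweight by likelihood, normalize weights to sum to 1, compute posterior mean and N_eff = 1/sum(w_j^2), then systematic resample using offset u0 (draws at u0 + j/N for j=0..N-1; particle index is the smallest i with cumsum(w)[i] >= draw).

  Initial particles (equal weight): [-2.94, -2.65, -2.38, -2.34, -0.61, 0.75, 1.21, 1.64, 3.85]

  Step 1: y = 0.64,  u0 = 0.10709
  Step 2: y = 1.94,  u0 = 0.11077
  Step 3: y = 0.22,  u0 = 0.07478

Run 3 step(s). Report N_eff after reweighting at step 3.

N_eff = 3.2480

step 1: w=[0.0000, 0.0000, 0.0000, 0.0000, 0.0208, 0.6028, 0.3057, 0.0706, 0.0000]  mean=0.9252  Neff=2.1634  idx=[5, 5, 5, 5, 5, 6, 6, 6, 7]
step 2: w=[0.0232, 0.0232, 0.0232, 0.0232, 0.0232, 0.1575, 0.1575, 0.1575, 0.4118]  mean=1.3338  Neff=4.0548  idx=[4, 5, 6, 7, 7, 8, 8, 8, 8]
step 3: w=[0.5077, 0.1113, 0.1113, 0.1113, 0.1113, 0.0117, 0.0117, 0.0117, 0.0117]  mean=0.9967  Neff=3.2480  idx=[0, 0, 0, 0, 1, 2, 3, 4, 5]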